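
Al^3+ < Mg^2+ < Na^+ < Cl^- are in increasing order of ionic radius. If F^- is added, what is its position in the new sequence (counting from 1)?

First list Z and electron count for each: Al^3+ (Z=13, 10 e⁻), Mg^2+ (Z=12, 10 e⁻), Na^+ (Z=11, 10 e⁻), F^- (Z=9, 10 e⁻), Cl^- (Z=17, 18 e⁻). Al^3+ < Mg^2+ (both 10 e⁻, Z=13>12); Mg^2+ < Na^+ (isoelectronic, higher Z=12 is smaller); Na^+ < F^- (isoelectronic, higher Z=11 is smaller); F^- < Cl^- (same group, period 2 vs 3).
Putting F^- in gives Al^3+ < Mg^2+ < Na^+ < F^- < Cl^-; it lands at slot 4.

4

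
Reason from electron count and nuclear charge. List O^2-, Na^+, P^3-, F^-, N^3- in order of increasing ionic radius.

First list Z and electron count for each: Na^+: 10 e⁻, Z=11, F^-: 10 e⁻, Z=9, O^2-: 10 e⁻, Z=8, N^3-: 10 e⁻, Z=7, P^3-: 18 e⁻, Z=15. Na^+ < F^- (isoelectronic, higher Z=11 is smaller); F^- < O^2- (both 10 e⁻, Z=9>8); O^2- < N^3- (both 10 e⁻, Z=8>7); N^3- < P^3- (same group, 1 shell fewer).

Na^+ < F^- < O^2- < N^3- < P^3-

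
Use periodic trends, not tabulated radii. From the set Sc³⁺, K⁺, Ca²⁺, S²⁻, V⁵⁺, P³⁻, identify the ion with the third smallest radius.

Ca²⁺

These species are isoelectronic with 18 electrons. The only difference is the number of protons: V⁵⁺ (Z=23), Sc³⁺ (Z=21), Ca²⁺ (Z=20), K⁺ (Z=19), S²⁻ (Z=16), P³⁻ (Z=15). The strongest nuclear pull (V⁵⁺) gives the smallest ion.
That gives V⁵⁺ < Sc³⁺ < Ca²⁺ < K⁺ < S²⁻ < P³⁻. From the smallest end, number 3 is Ca²⁺.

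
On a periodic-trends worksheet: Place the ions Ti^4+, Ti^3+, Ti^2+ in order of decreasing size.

For a single element, ionic radius drops as positive charge rises — Ti^4+ < Ti^2+.

Ti^2+ > Ti^3+ > Ti^4+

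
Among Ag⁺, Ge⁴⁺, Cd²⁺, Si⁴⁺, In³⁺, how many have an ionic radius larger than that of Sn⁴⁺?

3

Work out protons and electrons: Si⁴⁺: 10 e⁻, Z=14, Ge⁴⁺: 28 e⁻, Z=32, Sn⁴⁺: 46 e⁻, Z=50, In³⁺: 46 e⁻, Z=49, Cd²⁺: 46 e⁻, Z=48, Ag⁺: 46 e⁻, Z=47. Si⁴⁺ < Ge⁴⁺ (same group, 1 shell fewer); Ge⁴⁺ < Sn⁴⁺ (same group, 1 shell fewer); Sn⁴⁺ < In³⁺ (isoelectronic, higher Z=50 is smaller); In³⁺ < Cd²⁺ (both 46 e⁻, Z=49>48); Cd²⁺ < Ag⁺ (both 46 e⁻, Z=48>47).
Placing each against Sn⁴⁺: smaller — Si⁴⁺, Ge⁴⁺; larger — In³⁺, Cd²⁺, Ag⁺. Count: 3.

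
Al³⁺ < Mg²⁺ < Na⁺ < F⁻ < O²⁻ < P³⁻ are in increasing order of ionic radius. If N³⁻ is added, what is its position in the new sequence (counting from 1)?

6

Work out protons and electrons: Al³⁺ (Z=13, 10 e⁻), Mg²⁺ (Z=12, 10 e⁻), Na⁺ (Z=11, 10 e⁻), F⁻ (Z=9, 10 e⁻), O²⁻ (Z=8, 10 e⁻), N³⁻ (Z=7, 10 e⁻), P³⁻ (Z=15, 18 e⁻). Al³⁺ < Mg²⁺ (isoelectronic, higher Z=13 is smaller); Mg²⁺ < Na⁺ (isoelectronic, higher Z=12 is smaller); Na⁺ < F⁻ (both 10 e⁻, Z=11>9); F⁻ < O²⁻ (both 10 e⁻, Z=9>8); O²⁻ < N³⁻ (isoelectronic, higher Z=8 is smaller); N³⁻ < P³⁻ (same group, period 2 vs 3).
With N³⁻ included the full order is Al³⁺ < Mg²⁺ < Na⁺ < F⁻ < O²⁻ < N³⁻ < P³⁻, so it takes position 6.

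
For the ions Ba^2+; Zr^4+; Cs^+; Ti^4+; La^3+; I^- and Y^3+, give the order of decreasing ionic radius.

I^- > Cs^+ > Ba^2+ > La^3+ > Y^3+ > Zr^4+ > Ti^4+

First list Z and electron count for each: Ti^4+ (Z=22, 18 e⁻), Zr^4+ (Z=40, 36 e⁻), Y^3+ (Z=39, 36 e⁻), La^3+ (Z=57, 54 e⁻), Ba^2+ (Z=56, 54 e⁻), Cs^+ (Z=55, 54 e⁻), I^- (Z=53, 54 e⁻). Ti^4+ < Zr^4+ (same group, period 4 vs 5); Zr^4+ < Y^3+ (isoelectronic, higher Z=40 is smaller); Y^3+ < La^3+ (same group, period 5 vs 6); La^3+ < Ba^2+ (isoelectronic, higher Z=57 is smaller); Ba^2+ < Cs^+ (both 54 e⁻, Z=56>55); Cs^+ < I^- (both 54 e⁻, Z=55>53).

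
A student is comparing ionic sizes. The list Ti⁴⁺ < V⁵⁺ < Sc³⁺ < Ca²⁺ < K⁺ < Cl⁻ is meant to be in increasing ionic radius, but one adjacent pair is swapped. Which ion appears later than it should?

V⁵⁺

Scanning neighbour by neighbour, only Ti⁴⁺/V⁵⁺ violates a trend: V⁵⁺ and Ti⁴⁺ share 18 electrons; the higher nuclear charge on V (Z=23) contracts it more, so V⁵⁺ < Ti⁴⁺. That makes V⁵⁺ the one sitting a position late relative to where it belongs.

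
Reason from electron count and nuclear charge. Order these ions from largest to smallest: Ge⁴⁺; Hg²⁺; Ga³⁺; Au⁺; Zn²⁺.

Au⁺ > Hg²⁺ > Zn²⁺ > Ga³⁺ > Ge⁴⁺

Work out protons and electrons: Ge⁴⁺ has 28 e⁻ (Z=32), Ga³⁺ has 28 e⁻ (Z=31), Zn²⁺ has 28 e⁻ (Z=30), Hg²⁺ has 78 e⁻ (Z=80), Au⁺ has 78 e⁻ (Z=79). Ge⁴⁺ < Ga³⁺ (both 28 e⁻, Z=32>31); Ga³⁺ < Zn²⁺ (both 28 e⁻, Z=31>30); Zn²⁺ < Hg²⁺ (same group, 2 shells fewer); Hg²⁺ < Au⁺ (isoelectronic, higher Z=80 is smaller).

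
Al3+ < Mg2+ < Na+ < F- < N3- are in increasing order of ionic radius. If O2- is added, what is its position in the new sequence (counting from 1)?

5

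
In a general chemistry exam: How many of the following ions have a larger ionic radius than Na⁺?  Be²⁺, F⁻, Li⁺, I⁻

2

Work out protons and electrons: Be²⁺ (Z=4, 2 e⁻), Li⁺ (Z=3, 2 e⁻), Na⁺ (Z=11, 10 e⁻), F⁻ (Z=9, 10 e⁻), I⁻ (Z=53, 54 e⁻). Be²⁺ < Li⁺ (both 2 e⁻, Z=4>3); Li⁺ < Na⁺ (same group, period 2 vs 3); Na⁺ < F⁻ (isoelectronic, higher Z=11 is smaller); F⁻ < I⁻ (same group, period 2 vs 5).
Relative to Na⁺, the ions that are larger are F⁻, I⁻. That's 2.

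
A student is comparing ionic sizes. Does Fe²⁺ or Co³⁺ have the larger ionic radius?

These species are isoelectronic with 24 electrons. The only difference is the number of protons: Co³⁺ (Z=27), Fe²⁺ (Z=26). The strongest nuclear pull (Co³⁺) gives the smallest ion.

Fe²⁺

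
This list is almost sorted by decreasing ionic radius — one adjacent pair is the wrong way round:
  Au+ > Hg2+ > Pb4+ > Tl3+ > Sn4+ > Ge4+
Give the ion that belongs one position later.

Check each adjacent pair. Pb4+ and Tl3+ are reversed: Pb4+ and Tl3+ share 78 electrons; the higher nuclear charge on Pb (Z=82) contracts it more, so Pb4+ < Tl3+. No other neighbouring pair contradicts the periodic trends, so Pb4+ is the ion listed too early.

Pb4+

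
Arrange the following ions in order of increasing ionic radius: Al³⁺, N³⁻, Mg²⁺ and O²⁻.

Each ion has 10 electrons. The ranking follows nuclear charge in reverse — greater Z gives a smaller radius. Al³⁺ (Z=13), Mg²⁺ (Z=12), O²⁻ (Z=8), N³⁻ (Z=7).

Al³⁺ < Mg²⁺ < O²⁻ < N³⁻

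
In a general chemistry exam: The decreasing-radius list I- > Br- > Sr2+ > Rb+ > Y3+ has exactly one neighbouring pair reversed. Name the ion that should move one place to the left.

Compare adjacent ions: Sr2+ and Rb+ share 36 electrons; the higher nuclear charge on Sr (Z=38) contracts it more, so Sr2+ < Rb+ — yet in this decreasing list Sr2+ sits before Rb+. Nothing else is reversed, so Rb+ should move one place to the left.

Rb+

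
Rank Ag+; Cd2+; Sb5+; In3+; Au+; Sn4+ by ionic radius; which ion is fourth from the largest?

In3+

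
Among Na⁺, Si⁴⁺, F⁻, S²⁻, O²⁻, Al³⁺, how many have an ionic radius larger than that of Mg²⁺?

Si⁴⁺ has 10 e⁻ (Z=14), Al³⁺ has 10 e⁻ (Z=13), Mg²⁺ has 10 e⁻ (Z=12), Na⁺ has 10 e⁻ (Z=11), F⁻ has 10 e⁻ (Z=9), O²⁻ has 10 e⁻ (Z=8), S²⁻ has 18 e⁻ (Z=16). Si⁴⁺ < Al³⁺ (isoelectronic, higher Z=14 is smaller); Al³⁺ < Mg²⁺ (isoelectronic, higher Z=13 is smaller); Mg²⁺ < Na⁺ (both 10 e⁻, Z=12>11); Na⁺ < F⁻ (isoelectronic, higher Z=11 is smaller); F⁻ < O²⁻ (both 10 e⁻, Z=9>8); O²⁻ < S²⁻ (same group, 1 shell fewer).
Overall: Si⁴⁺ < Al³⁺ < Mg²⁺ < Na⁺ < F⁻ < O²⁻ < S²⁻. Mg²⁺ has 2 below it and 4 above. Count: 4.

4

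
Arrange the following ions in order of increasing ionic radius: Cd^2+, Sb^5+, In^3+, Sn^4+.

Isoelectronic series (46 e⁻ each). Size is set by nuclear charge: more protons means a smaller ion. Sb^5+ (Z=51), Sn^4+ (Z=50), In^3+ (Z=49), Cd^2+ (Z=48).

Sb^5+ < Sn^4+ < In^3+ < Cd^2+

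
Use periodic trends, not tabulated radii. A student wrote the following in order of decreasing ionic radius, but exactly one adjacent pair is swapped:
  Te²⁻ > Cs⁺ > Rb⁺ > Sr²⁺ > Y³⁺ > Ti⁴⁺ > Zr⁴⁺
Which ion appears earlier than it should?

Ti⁴⁺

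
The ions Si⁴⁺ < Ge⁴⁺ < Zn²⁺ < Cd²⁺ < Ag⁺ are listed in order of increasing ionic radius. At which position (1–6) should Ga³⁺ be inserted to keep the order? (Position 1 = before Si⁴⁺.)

3

Electron counts and nuclear charges: Si⁴⁺: 10 e⁻, Z=14, Ge⁴⁺: 28 e⁻, Z=32, Ga³⁺: 28 e⁻, Z=31, Zn²⁺: 28 e⁻, Z=30, Cd²⁺: 46 e⁻, Z=48, Ag⁺: 46 e⁻, Z=47. Si⁴⁺ < Ge⁴⁺ (same group, period 3 vs 4); Ge⁴⁺ < Ga³⁺ (both 28 e⁻, Z=32>31); Ga³⁺ < Zn²⁺ (both 28 e⁻, Z=31>30); Zn²⁺ < Cd²⁺ (same group, period 4 vs 5); Cd²⁺ < Ag⁺ (both 46 e⁻, Z=48>47).
The complete sequence is Si⁴⁺ < Ge⁴⁺ < Ga³⁺ < Zn²⁺ < Cd²⁺ < Ag⁺. Ga³⁺ sits at position 3.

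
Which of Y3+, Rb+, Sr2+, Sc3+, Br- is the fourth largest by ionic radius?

Y3+

Electron counts and nuclear charges: Sc3+: 18 e⁻, Z=21, Y3+: 36 e⁻, Z=39, Sr2+: 36 e⁻, Z=38, Rb+: 36 e⁻, Z=37, Br-: 36 e⁻, Z=35. Sc3+ < Y3+ (same group, 1 shell fewer); Y3+ < Sr2+ (isoelectronic, higher Z=39 is smaller); Sr2+ < Rb+ (both 36 e⁻, Z=38>37); Rb+ < Br- (both 36 e⁻, Z=37>35).
Full ascending order: Sc3+ < Y3+ < Sr2+ < Rb+ < Br-. Counting from the largest, position 4 is Y3+.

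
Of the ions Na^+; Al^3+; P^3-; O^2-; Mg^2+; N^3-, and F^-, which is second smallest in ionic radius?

Mg^2+

First list Z and electron count for each: Al^3+: 10 e⁻, Z=13, Mg^2+: 10 e⁻, Z=12, Na^+: 10 e⁻, Z=11, F^-: 10 e⁻, Z=9, O^2-: 10 e⁻, Z=8, N^3-: 10 e⁻, Z=7, P^3-: 18 e⁻, Z=15. Al^3+ < Mg^2+ (both 10 e⁻, Z=13>12); Mg^2+ < Na^+ (isoelectronic, higher Z=12 is smaller); Na^+ < F^- (isoelectronic, higher Z=11 is smaller); F^- < O^2- (both 10 e⁻, Z=9>8); O^2- < N^3- (isoelectronic, higher Z=8 is smaller); N^3- < P^3- (same group, 1 shell fewer).
That gives Al^3+ < Mg^2+ < Na^+ < F^- < O^2- < N^3- < P^3-. From the smallest end, number 2 is Mg^2+.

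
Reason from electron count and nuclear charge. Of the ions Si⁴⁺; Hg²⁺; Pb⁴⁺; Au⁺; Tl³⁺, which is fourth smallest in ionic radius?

Hg²⁺

Work out protons and electrons: Si⁴⁺: 10 e⁻, Z=14, Pb⁴⁺: 78 e⁻, Z=82, Tl³⁺: 78 e⁻, Z=81, Hg²⁺: 78 e⁻, Z=80, Au⁺: 78 e⁻, Z=79. Si⁴⁺ < Pb⁴⁺ (same group, 3 shells fewer); Pb⁴⁺ < Tl³⁺ (both 78 e⁻, Z=82>81); Tl³⁺ < Hg²⁺ (both 78 e⁻, Z=81>80); Hg²⁺ < Au⁺ (both 78 e⁻, Z=80>79).
So the order is Si⁴⁺ < Pb⁴⁺ < Tl³⁺ < Hg²⁺ < Au⁺; the 4th-smallest ion is Hg²⁺.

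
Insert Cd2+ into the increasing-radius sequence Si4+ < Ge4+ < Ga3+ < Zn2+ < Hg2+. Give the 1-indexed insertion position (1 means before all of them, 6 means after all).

5

First list Z and electron count for each: Si4+ has 10 e⁻ (Z=14), Ge4+ has 28 e⁻ (Z=32), Ga3+ has 28 e⁻ (Z=31), Zn2+ has 28 e⁻ (Z=30), Cd2+ has 46 e⁻ (Z=48), Hg2+ has 78 e⁻ (Z=80). Si4+ < Ge4+ (same group, 1 shell fewer); Ge4+ < Ga3+ (both 28 e⁻, Z=32>31); Ga3+ < Zn2+ (both 28 e⁻, Z=31>30); Zn2+ < Cd2+ (same group, 1 shell fewer); Cd2+ < Hg2+ (same group, 1 shell fewer).
Merged order: Si4+ < Ge4+ < Ga3+ < Zn2+ < Cd2+ < Hg2+ — Cd2+ is number 5.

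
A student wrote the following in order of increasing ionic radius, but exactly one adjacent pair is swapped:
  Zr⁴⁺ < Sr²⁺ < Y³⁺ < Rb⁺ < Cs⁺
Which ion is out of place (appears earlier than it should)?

Sr²⁺

Compare adjacent ions: they are isoelectronic (36 e⁻) and Y has more protons than Sr (39 vs 38), making Y³⁺ smaller — yet in this increasing list Sr²⁺ sits before Y³⁺. Nothing else is reversed, so Sr²⁺ should move one place to the right.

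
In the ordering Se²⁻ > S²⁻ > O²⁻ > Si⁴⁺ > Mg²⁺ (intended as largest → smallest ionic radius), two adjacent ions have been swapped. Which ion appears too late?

Check each adjacent pair. Si⁴⁺ and Mg²⁺ are reversed: both have 10 electrons but Z(Si)=14 > Z(Mg)=12, so Si⁴⁺ should be the smaller of the two. No other neighbouring pair contradicts the periodic trends, so Mg²⁺ is the ion listed too late.

Mg²⁺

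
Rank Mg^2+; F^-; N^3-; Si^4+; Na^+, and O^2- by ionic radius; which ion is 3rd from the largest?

All of these have 10 electrons (isoelectronic). With the same electron cloud, the ion with the most protons pulls it in tightest. Nuclear charges: Si^4+ (Z=14), Mg^2+ (Z=12), Na^+ (Z=11), F^- (Z=9), O^2- (Z=8), N^3- (Z=7). Highest Z is smallest.
That gives Si^4+ < Mg^2+ < Na^+ < F^- < O^2- < N^3-. From the largest end, number 3 is F^-.

F^-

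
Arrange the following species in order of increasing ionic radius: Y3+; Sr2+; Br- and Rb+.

Y3+ < Sr2+ < Rb+ < Br-

Isoelectronic series (36 e⁻ each). Size is set by nuclear charge: more protons means a smaller ion. Y3+ (Z=39), Sr2+ (Z=38), Rb+ (Z=37), Br- (Z=35).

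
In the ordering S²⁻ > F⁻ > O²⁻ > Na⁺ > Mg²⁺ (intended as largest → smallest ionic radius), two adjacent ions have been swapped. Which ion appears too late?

O²⁻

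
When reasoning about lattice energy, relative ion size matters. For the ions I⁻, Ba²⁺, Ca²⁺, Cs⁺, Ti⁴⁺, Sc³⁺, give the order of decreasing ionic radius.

I⁻ > Cs⁺ > Ba²⁺ > Ca²⁺ > Sc³⁺ > Ti⁴⁺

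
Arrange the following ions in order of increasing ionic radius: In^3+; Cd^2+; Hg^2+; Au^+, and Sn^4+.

Sn^4+ < In^3+ < Cd^2+ < Hg^2+ < Au^+

Electron counts and nuclear charges: Sn^4+: 46 e⁻, Z=50, In^3+: 46 e⁻, Z=49, Cd^2+: 46 e⁻, Z=48, Hg^2+: 78 e⁻, Z=80, Au^+: 78 e⁻, Z=79. Sn^4+ < In^3+ (both 46 e⁻, Z=50>49); In^3+ < Cd^2+ (both 46 e⁻, Z=49>48); Cd^2+ < Hg^2+ (same group, 1 shell fewer); Hg^2+ < Au^+ (isoelectronic, higher Z=80 is smaller).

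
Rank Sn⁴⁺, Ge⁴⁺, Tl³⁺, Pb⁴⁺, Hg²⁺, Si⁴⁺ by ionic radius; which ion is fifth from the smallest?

Electron counts and nuclear charges: Si⁴⁺ (Z=14, 10 e⁻), Ge⁴⁺ (Z=32, 28 e⁻), Sn⁴⁺ (Z=50, 46 e⁻), Pb⁴⁺ (Z=82, 78 e⁻), Tl³⁺ (Z=81, 78 e⁻), Hg²⁺ (Z=80, 78 e⁻). Si⁴⁺ < Ge⁴⁺ (same group, 1 shell fewer); Ge⁴⁺ < Sn⁴⁺ (same group, 1 shell fewer); Sn⁴⁺ < Pb⁴⁺ (same group, 1 shell fewer); Pb⁴⁺ < Tl³⁺ (both 78 e⁻, Z=82>81); Tl³⁺ < Hg²⁺ (isoelectronic, higher Z=81 is smaller).
Ordering: Si⁴⁺ < Ge⁴⁺ < Sn⁴⁺ < Pb⁴⁺ < Tl³⁺ < Hg²⁺. The fifth smallest is Tl³⁺.

Tl³⁺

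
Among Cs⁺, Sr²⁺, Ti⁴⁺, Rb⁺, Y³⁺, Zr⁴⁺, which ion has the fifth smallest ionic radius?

Ti⁴⁺ has 18 e⁻ (Z=22), Zr⁴⁺ has 36 e⁻ (Z=40), Y³⁺ has 36 e⁻ (Z=39), Sr²⁺ has 36 e⁻ (Z=38), Rb⁺ has 36 e⁻ (Z=37), Cs⁺ has 54 e⁻ (Z=55). Ti⁴⁺ < Zr⁴⁺ (same group, 1 shell fewer); Zr⁴⁺ < Y³⁺ (isoelectronic, higher Z=40 is smaller); Y³⁺ < Sr²⁺ (both 36 e⁻, Z=39>38); Sr²⁺ < Rb⁺ (isoelectronic, higher Z=38 is smaller); Rb⁺ < Cs⁺ (same group, 1 shell fewer).
Full ascending order: Ti⁴⁺ < Zr⁴⁺ < Y³⁺ < Sr²⁺ < Rb⁺ < Cs⁺. Counting from the smallest, position 5 is Rb⁺.

Rb⁺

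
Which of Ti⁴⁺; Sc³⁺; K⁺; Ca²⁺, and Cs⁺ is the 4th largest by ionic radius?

Ti⁴⁺ has 18 e⁻ (Z=22), Sc³⁺ has 18 e⁻ (Z=21), Ca²⁺ has 18 e⁻ (Z=20), K⁺ has 18 e⁻ (Z=19), Cs⁺ has 54 e⁻ (Z=55). Ti⁴⁺ < Sc³⁺ (both 18 e⁻, Z=22>21); Sc³⁺ < Ca²⁺ (both 18 e⁻, Z=21>20); Ca²⁺ < K⁺ (isoelectronic, higher Z=20 is smaller); K⁺ < Cs⁺ (same group, period 4 vs 6).
Ordering: Ti⁴⁺ < Sc³⁺ < Ca²⁺ < K⁺ < Cs⁺. The 4th largest is Sc³⁺.

Sc³⁺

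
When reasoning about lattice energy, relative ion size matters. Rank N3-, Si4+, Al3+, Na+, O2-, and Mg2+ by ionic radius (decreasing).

All of these have 10 electrons (isoelectronic). With the same electron cloud, the ion with the most protons pulls it in tightest. Nuclear charges: Si4+ (Z=14), Al3+ (Z=13), Mg2+ (Z=12), Na+ (Z=11), O2- (Z=8), N3- (Z=7). Highest Z is smallest.

N3- > O2- > Na+ > Mg2+ > Al3+ > Si4+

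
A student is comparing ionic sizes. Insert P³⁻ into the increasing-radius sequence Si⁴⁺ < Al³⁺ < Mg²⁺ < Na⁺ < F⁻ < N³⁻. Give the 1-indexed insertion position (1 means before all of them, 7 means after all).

Electron counts and nuclear charges: Si⁴⁺: 10 e⁻, Z=14, Al³⁺: 10 e⁻, Z=13, Mg²⁺: 10 e⁻, Z=12, Na⁺: 10 e⁻, Z=11, F⁻: 10 e⁻, Z=9, N³⁻: 10 e⁻, Z=7, P³⁻: 18 e⁻, Z=15. Si⁴⁺ < Al³⁺ (both 10 e⁻, Z=14>13); Al³⁺ < Mg²⁺ (isoelectronic, higher Z=13 is smaller); Mg²⁺ < Na⁺ (isoelectronic, higher Z=12 is smaller); Na⁺ < F⁻ (isoelectronic, higher Z=11 is smaller); F⁻ < N³⁻ (isoelectronic, higher Z=9 is smaller); N³⁻ < P³⁻ (same group, period 2 vs 3).
Merged order: Si⁴⁺ < Al³⁺ < Mg²⁺ < Na⁺ < F⁻ < N³⁻ < P³⁻ — P³⁻ is number 7.

7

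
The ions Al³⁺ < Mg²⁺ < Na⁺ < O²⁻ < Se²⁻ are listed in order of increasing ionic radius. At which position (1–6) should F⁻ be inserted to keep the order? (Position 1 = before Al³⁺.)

Tabulating Z and e⁻: Al³⁺ (Z=13, 10 e⁻), Mg²⁺ (Z=12, 10 e⁻), Na⁺ (Z=11, 10 e⁻), F⁻ (Z=9, 10 e⁻), O²⁻ (Z=8, 10 e⁻), Se²⁻ (Z=34, 36 e⁻). Al³⁺ < Mg²⁺ (both 10 e⁻, Z=13>12); Mg²⁺ < Na⁺ (isoelectronic, higher Z=12 is smaller); Na⁺ < F⁻ (isoelectronic, higher Z=11 is smaller); F⁻ < O²⁻ (both 10 e⁻, Z=9>8); O²⁻ < Se²⁻ (same group, period 2 vs 4).
Putting F⁻ in gives Al³⁺ < Mg²⁺ < Na⁺ < F⁻ < O²⁻ < Se²⁻; it lands at slot 4.

4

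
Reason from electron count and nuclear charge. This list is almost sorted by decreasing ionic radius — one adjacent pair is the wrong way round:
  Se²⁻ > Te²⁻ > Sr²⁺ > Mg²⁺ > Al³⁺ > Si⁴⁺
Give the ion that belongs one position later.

Compare adjacent ions: both in group 16 with the same charge; Se²⁻ (period 4) has the smaller radius — yet in this decreasing list Se²⁻ sits before Te²⁻. Nothing else is reversed, so Se²⁻ should move one place to the right.

Se²⁻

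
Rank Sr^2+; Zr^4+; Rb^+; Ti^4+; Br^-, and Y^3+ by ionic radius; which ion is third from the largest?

Tabulating Z and e⁻: Ti^4+ (Z=22, 18 e⁻), Zr^4+ (Z=40, 36 e⁻), Y^3+ (Z=39, 36 e⁻), Sr^2+ (Z=38, 36 e⁻), Rb^+ (Z=37, 36 e⁻), Br^- (Z=35, 36 e⁻). Ti^4+ < Zr^4+ (same group, 1 shell fewer); Zr^4+ < Y^3+ (isoelectronic, higher Z=40 is smaller); Y^3+ < Sr^2+ (isoelectronic, higher Z=39 is smaller); Sr^2+ < Rb^+ (both 36 e⁻, Z=38>37); Rb^+ < Br^- (isoelectronic, higher Z=37 is smaller).
That gives Ti^4+ < Zr^4+ < Y^3+ < Sr^2+ < Rb^+ < Br^-. From the largest end, number 3 is Sr^2+.

Sr^2+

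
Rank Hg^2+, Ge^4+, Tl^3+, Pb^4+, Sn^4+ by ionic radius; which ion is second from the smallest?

Sn^4+

First list Z and electron count for each: Ge^4+ has 28 e⁻ (Z=32), Sn^4+ has 46 e⁻ (Z=50), Pb^4+ has 78 e⁻ (Z=82), Tl^3+ has 78 e⁻ (Z=81), Hg^2+ has 78 e⁻ (Z=80). Ge^4+ < Sn^4+ (same group, period 4 vs 5); Sn^4+ < Pb^4+ (same group, period 5 vs 6); Pb^4+ < Tl^3+ (isoelectronic, higher Z=82 is smaller); Tl^3+ < Hg^2+ (isoelectronic, higher Z=81 is smaller).
That gives Ge^4+ < Sn^4+ < Pb^4+ < Tl^3+ < Hg^2+. From the smallest end, number 2 is Sn^4+.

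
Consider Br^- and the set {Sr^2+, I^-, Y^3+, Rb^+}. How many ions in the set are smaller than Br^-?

3

Tabulating Z and e⁻: Y^3+ (Z=39, 36 e⁻), Sr^2+ (Z=38, 36 e⁻), Rb^+ (Z=37, 36 e⁻), Br^- (Z=35, 36 e⁻), I^- (Z=53, 54 e⁻). Y^3+ < Sr^2+ (isoelectronic, higher Z=39 is smaller); Sr^2+ < Rb^+ (isoelectronic, higher Z=38 is smaller); Rb^+ < Br^- (isoelectronic, higher Z=37 is smaller); Br^- < I^- (same group, 1 shell fewer).
Placing each against Br^-: smaller — Y^3+, Sr^2+, Rb^+; larger — I^-. So 3 are smaller.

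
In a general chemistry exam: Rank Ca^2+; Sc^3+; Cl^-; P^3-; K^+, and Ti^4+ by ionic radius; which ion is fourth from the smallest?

These species are isoelectronic with 18 electrons. The only difference is the number of protons: Ti^4+ (Z=22), Sc^3+ (Z=21), Ca^2+ (Z=20), K^+ (Z=19), Cl^- (Z=17), P^3- (Z=15). The strongest nuclear pull (Ti^4+) gives the smallest ion.
So the order is Ti^4+ < Sc^3+ < Ca^2+ < K^+ < Cl^- < P^3-; the 4th-smallest ion is K^+.

K^+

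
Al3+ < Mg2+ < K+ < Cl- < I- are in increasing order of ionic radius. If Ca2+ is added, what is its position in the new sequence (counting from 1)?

First list Z and electron count for each: Al3+ (Z=13, 10 e⁻), Mg2+ (Z=12, 10 e⁻), Ca2+ (Z=20, 18 e⁻), K+ (Z=19, 18 e⁻), Cl- (Z=17, 18 e⁻), I- (Z=53, 54 e⁻). Al3+ < Mg2+ (both 10 e⁻, Z=13>12); Mg2+ < Ca2+ (same group, 1 shell fewer); Ca2+ < K+ (both 18 e⁻, Z=20>19); K+ < Cl- (isoelectronic, higher Z=19 is smaller); Cl- < I- (same group, period 3 vs 5).
Merged order: Al3+ < Mg2+ < Ca2+ < K+ < Cl- < I- — Ca2+ is number 3.

3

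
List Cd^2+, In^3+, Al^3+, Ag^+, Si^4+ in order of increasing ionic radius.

Si^4+ < Al^3+ < In^3+ < Cd^2+ < Ag^+

Si^4+ has 10 e⁻ (Z=14), Al^3+ has 10 e⁻ (Z=13), In^3+ has 46 e⁻ (Z=49), Cd^2+ has 46 e⁻ (Z=48), Ag^+ has 46 e⁻ (Z=47). Si^4+ < Al^3+ (both 10 e⁻, Z=14>13); Al^3+ < In^3+ (same group, period 3 vs 5); In^3+ < Cd^2+ (isoelectronic, higher Z=49 is smaller); Cd^2+ < Ag^+ (both 46 e⁻, Z=48>47).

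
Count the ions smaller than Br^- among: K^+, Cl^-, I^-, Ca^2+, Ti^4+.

4

First list Z and electron count for each: Ti^4+: 18 e⁻, Z=22, Ca^2+: 18 e⁻, Z=20, K^+: 18 e⁻, Z=19, Cl^-: 18 e⁻, Z=17, Br^-: 36 e⁻, Z=35, I^-: 54 e⁻, Z=53. Ti^4+ < Ca^2+ (isoelectronic, higher Z=22 is smaller); Ca^2+ < K^+ (both 18 e⁻, Z=20>19); K^+ < Cl^- (isoelectronic, higher Z=19 is smaller); Cl^- < Br^- (same group, 1 shell fewer); Br^- < I^- (same group, period 4 vs 5).
Placing each against Br^-: smaller — Ti^4+, Ca^2+, K^+, Cl^-; larger — I^-. So 4 are smaller.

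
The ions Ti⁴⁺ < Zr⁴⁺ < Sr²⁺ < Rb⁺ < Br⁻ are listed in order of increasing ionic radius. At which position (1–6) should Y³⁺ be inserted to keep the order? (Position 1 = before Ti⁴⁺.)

Tabulating Z and e⁻: Ti⁴⁺ has 18 e⁻ (Z=22), Zr⁴⁺ has 36 e⁻ (Z=40), Y³⁺ has 36 e⁻ (Z=39), Sr²⁺ has 36 e⁻ (Z=38), Rb⁺ has 36 e⁻ (Z=37), Br⁻ has 36 e⁻ (Z=35). Ti⁴⁺ < Zr⁴⁺ (same group, 1 shell fewer); Zr⁴⁺ < Y³⁺ (isoelectronic, higher Z=40 is smaller); Y³⁺ < Sr²⁺ (isoelectronic, higher Z=39 is smaller); Sr²⁺ < Rb⁺ (isoelectronic, higher Z=38 is smaller); Rb⁺ < Br⁻ (isoelectronic, higher Z=37 is smaller).
The complete sequence is Ti⁴⁺ < Zr⁴⁺ < Y³⁺ < Sr²⁺ < Rb⁺ < Br⁻. Y³⁺ sits at position 3.

3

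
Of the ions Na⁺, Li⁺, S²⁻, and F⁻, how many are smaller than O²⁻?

3

First list Z and electron count for each: Li⁺ (Z=3, 2 e⁻), Na⁺ (Z=11, 10 e⁻), F⁻ (Z=9, 10 e⁻), O²⁻ (Z=8, 10 e⁻), S²⁻ (Z=16, 18 e⁻). Li⁺ < Na⁺ (same group, 1 shell fewer); Na⁺ < F⁻ (both 10 e⁻, Z=11>9); F⁻ < O²⁻ (both 10 e⁻, Z=9>8); O²⁻ < S²⁻ (same group, period 2 vs 3).
Relative to O²⁻, the ions that are smaller are Li⁺, Na⁺, F⁻. Count: 3.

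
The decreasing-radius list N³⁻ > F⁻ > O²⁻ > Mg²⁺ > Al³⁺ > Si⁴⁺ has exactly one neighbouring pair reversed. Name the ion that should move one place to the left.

O²⁻

Scanning neighbour by neighbour, only F⁻/O²⁻ violates a trend: they are isoelectronic (10 e⁻) and F has more protons than O (9 vs 8), making F⁻ smaller. That makes O²⁻ the one sitting a position late relative to where it belongs.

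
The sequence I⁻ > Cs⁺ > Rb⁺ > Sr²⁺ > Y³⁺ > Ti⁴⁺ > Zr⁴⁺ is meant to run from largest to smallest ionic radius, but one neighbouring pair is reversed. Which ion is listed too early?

Ti⁴⁺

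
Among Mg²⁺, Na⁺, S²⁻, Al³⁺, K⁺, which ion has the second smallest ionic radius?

Work out protons and electrons: Al³⁺ (Z=13, 10 e⁻), Mg²⁺ (Z=12, 10 e⁻), Na⁺ (Z=11, 10 e⁻), K⁺ (Z=19, 18 e⁻), S²⁻ (Z=16, 18 e⁻). Al³⁺ < Mg²⁺ (both 10 e⁻, Z=13>12); Mg²⁺ < Na⁺ (both 10 e⁻, Z=12>11); Na⁺ < K⁺ (same group, 1 shell fewer); K⁺ < S²⁻ (both 18 e⁻, Z=19>16).
Full ascending order: Al³⁺ < Mg²⁺ < Na⁺ < K⁺ < S²⁻. Counting from the smallest, position 2 is Mg²⁺.

Mg²⁺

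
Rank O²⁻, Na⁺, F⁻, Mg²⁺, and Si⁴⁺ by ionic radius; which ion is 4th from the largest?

Mg²⁺

Each ion has 10 electrons. The ranking follows nuclear charge in reverse — greater Z gives a smaller radius. Si⁴⁺ (Z=14), Mg²⁺ (Z=12), Na⁺ (Z=11), F⁻ (Z=9), O²⁻ (Z=8).
That gives Si⁴⁺ < Mg²⁺ < Na⁺ < F⁻ < O²⁻. From the largest end, number 4 is Mg²⁺.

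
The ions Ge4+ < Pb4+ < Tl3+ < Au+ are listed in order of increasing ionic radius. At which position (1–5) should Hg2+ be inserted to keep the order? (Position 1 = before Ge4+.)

4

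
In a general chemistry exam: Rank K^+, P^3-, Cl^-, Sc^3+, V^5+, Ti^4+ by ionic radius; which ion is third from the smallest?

All of these have 18 electrons (isoelectronic). With the same electron cloud, the ion with the most protons pulls it in tightest. Nuclear charges: V^5+ (Z=23), Ti^4+ (Z=22), Sc^3+ (Z=21), K^+ (Z=19), Cl^- (Z=17), P^3- (Z=15). Highest Z is smallest.
Full ascending order: V^5+ < Ti^4+ < Sc^3+ < K^+ < Cl^- < P^3-. Counting from the smallest, position 3 is Sc^3+.

Sc^3+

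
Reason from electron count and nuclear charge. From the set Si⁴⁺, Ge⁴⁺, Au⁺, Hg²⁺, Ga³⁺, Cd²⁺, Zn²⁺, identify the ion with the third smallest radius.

Ga³⁺

Tabulating Z and e⁻: Si⁴⁺ has 10 e⁻ (Z=14), Ge⁴⁺ has 28 e⁻ (Z=32), Ga³⁺ has 28 e⁻ (Z=31), Zn²⁺ has 28 e⁻ (Z=30), Cd²⁺ has 46 e⁻ (Z=48), Hg²⁺ has 78 e⁻ (Z=80), Au⁺ has 78 e⁻ (Z=79). Si⁴⁺ < Ge⁴⁺ (same group, period 3 vs 4); Ge⁴⁺ < Ga³⁺ (isoelectronic, higher Z=32 is smaller); Ga³⁺ < Zn²⁺ (isoelectronic, higher Z=31 is smaller); Zn²⁺ < Cd²⁺ (same group, period 4 vs 5); Cd²⁺ < Hg²⁺ (same group, 1 shell fewer); Hg²⁺ < Au⁺ (both 78 e⁻, Z=80>79).
That gives Si⁴⁺ < Ge⁴⁺ < Ga³⁺ < Zn²⁺ < Cd²⁺ < Hg²⁺ < Au⁺. From the smallest end, number 3 is Ga³⁺.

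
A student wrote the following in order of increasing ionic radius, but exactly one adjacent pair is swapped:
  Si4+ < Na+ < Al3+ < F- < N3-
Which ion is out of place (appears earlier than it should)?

Na+

Check each adjacent pair. Na+ and Al3+ are reversed: both have 10 electrons but Z(Al)=13 > Z(Na)=11, so Al3+ should be the smaller of the two. No other neighbouring pair contradicts the periodic trends, so Na+ is the ion listed too early.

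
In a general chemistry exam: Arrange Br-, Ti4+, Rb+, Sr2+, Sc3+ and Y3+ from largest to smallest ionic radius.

Br- > Rb+ > Sr2+ > Y3+ > Sc3+ > Ti4+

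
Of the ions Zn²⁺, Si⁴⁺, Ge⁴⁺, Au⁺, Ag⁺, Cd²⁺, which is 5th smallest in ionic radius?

Ag⁺

Si⁴⁺ (Z=14, 10 e⁻), Ge⁴⁺ (Z=32, 28 e⁻), Zn²⁺ (Z=30, 28 e⁻), Cd²⁺ (Z=48, 46 e⁻), Ag⁺ (Z=47, 46 e⁻), Au⁺ (Z=79, 78 e⁻). Si⁴⁺ < Ge⁴⁺ (same group, 1 shell fewer); Ge⁴⁺ < Zn²⁺ (both 28 e⁻, Z=32>30); Zn²⁺ < Cd²⁺ (same group, 1 shell fewer); Cd²⁺ < Ag⁺ (isoelectronic, higher Z=48 is smaller); Ag⁺ < Au⁺ (same group, 1 shell fewer).
Full ascending order: Si⁴⁺ < Ge⁴⁺ < Zn²⁺ < Cd²⁺ < Ag⁺ < Au⁺. Counting from the smallest, position 5 is Ag⁺.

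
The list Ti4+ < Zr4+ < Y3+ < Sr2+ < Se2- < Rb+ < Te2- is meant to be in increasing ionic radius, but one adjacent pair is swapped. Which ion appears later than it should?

Rb+

Scanning neighbour by neighbour, only Se2-/Rb+ violates a trend: they are isoelectronic (36 e⁻) and Rb has more protons than Se (37 vs 34), making Rb+ smaller. That makes Rb+ the one sitting a position late relative to where it belongs.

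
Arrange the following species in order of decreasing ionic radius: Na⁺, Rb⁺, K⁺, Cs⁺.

These ions sit in one column with identical charge. Each step down the periodic table adds a principal shell, increasing the radius.

Cs⁺ > Rb⁺ > K⁺ > Na⁺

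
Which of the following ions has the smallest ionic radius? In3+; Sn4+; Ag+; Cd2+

All of these have 46 electrons (isoelectronic). With the same electron cloud, the ion with the most protons pulls it in tightest. Nuclear charges: Sn4+ (Z=50), In3+ (Z=49), Cd2+ (Z=48), Ag+ (Z=47). Highest Z is smallest.

Sn4+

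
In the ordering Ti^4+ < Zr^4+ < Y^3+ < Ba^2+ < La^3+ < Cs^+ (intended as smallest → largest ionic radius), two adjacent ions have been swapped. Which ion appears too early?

Ba^2+

Scanning neighbour by neighbour, only Ba^2+/La^3+ violates a trend: they are isoelectronic (54 e⁻) and La has more protons than Ba (57 vs 56), making La^3+ smaller. That makes Ba^2+ the one sitting a position early relative to where it belongs.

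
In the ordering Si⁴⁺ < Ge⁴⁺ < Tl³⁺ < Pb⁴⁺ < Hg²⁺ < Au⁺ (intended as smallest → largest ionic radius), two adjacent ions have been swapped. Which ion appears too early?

Tl³⁺

Scanning neighbour by neighbour, only Tl³⁺/Pb⁴⁺ violates a trend: both have 78 electrons but Z(Pb)=82 > Z(Tl)=81, so Pb⁴⁺ should be the smaller of the two. That makes Tl³⁺ the one sitting a position early relative to where it belongs.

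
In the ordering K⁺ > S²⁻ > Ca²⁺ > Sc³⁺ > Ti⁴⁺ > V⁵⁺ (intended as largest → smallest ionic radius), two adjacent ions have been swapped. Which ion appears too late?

S²⁻

Compare adjacent ions: both have 18 electrons but Z(K)=19 > Z(S)=16, so K⁺ should be the smaller of the two — yet in this decreasing list K⁺ sits before S²⁻. Nothing else is reversed, so S²⁻ should move one place to the left.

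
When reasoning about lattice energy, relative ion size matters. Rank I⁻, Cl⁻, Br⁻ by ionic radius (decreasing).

I⁻ > Br⁻ > Cl⁻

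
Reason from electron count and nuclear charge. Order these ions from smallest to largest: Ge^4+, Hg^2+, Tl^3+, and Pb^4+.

Ge^4+ < Pb^4+ < Tl^3+ < Hg^2+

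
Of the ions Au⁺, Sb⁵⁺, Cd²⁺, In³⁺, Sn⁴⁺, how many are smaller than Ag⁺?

4

Sb⁵⁺ (Z=51, 46 e⁻), Sn⁴⁺ (Z=50, 46 e⁻), In³⁺ (Z=49, 46 e⁻), Cd²⁺ (Z=48, 46 e⁻), Ag⁺ (Z=47, 46 e⁻), Au⁺ (Z=79, 78 e⁻). Sb⁵⁺ < Sn⁴⁺ (isoelectronic, higher Z=51 is smaller); Sn⁴⁺ < In³⁺ (isoelectronic, higher Z=50 is smaller); In³⁺ < Cd²⁺ (both 46 e⁻, Z=49>48); Cd²⁺ < Ag⁺ (isoelectronic, higher Z=48 is smaller); Ag⁺ < Au⁺ (same group, period 5 vs 6).
Placing each against Ag⁺: smaller — Sb⁵⁺, Sn⁴⁺, In³⁺, Cd²⁺; larger — Au⁺. So 4 are smaller.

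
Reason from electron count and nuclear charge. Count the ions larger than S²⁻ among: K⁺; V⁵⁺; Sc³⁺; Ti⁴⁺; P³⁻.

Isoelectronic series (18 e⁻ each). Size is set by nuclear charge: more protons means a smaller ion. V⁵⁺ (Z=23), Ti⁴⁺ (Z=22), Sc³⁺ (Z=21), K⁺ (Z=19), S²⁻ (Z=16), P³⁻ (Z=15).
Placing each against S²⁻: smaller — V⁵⁺, Ti⁴⁺, Sc³⁺, K⁺; larger — P³⁻. That's 1.

1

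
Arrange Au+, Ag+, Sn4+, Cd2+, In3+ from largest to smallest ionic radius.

Au+ > Ag+ > Cd2+ > In3+ > Sn4+

Tabulating Z and e⁻: Sn4+ has 46 e⁻ (Z=50), In3+ has 46 e⁻ (Z=49), Cd2+ has 46 e⁻ (Z=48), Ag+ has 46 e⁻ (Z=47), Au+ has 78 e⁻ (Z=79). Sn4+ < In3+ (isoelectronic, higher Z=50 is smaller); In3+ < Cd2+ (isoelectronic, higher Z=49 is smaller); Cd2+ < Ag+ (isoelectronic, higher Z=48 is smaller); Ag+ < Au+ (same group, 1 shell fewer).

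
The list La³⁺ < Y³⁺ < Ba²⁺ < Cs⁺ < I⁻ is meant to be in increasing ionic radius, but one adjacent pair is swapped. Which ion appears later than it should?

Y³⁺

Scanning neighbour by neighbour, only La³⁺/Y³⁺ violates a trend: both in group 3 with the same charge; Y³⁺ (period 5) has the smaller radius. That makes Y³⁺ the one sitting a position late relative to where it belongs.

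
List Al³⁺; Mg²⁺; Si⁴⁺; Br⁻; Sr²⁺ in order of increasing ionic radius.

Si⁴⁺ < Al³⁺ < Mg²⁺ < Sr²⁺ < Br⁻

Tabulating Z and e⁻: Si⁴⁺ (Z=14, 10 e⁻), Al³⁺ (Z=13, 10 e⁻), Mg²⁺ (Z=12, 10 e⁻), Sr²⁺ (Z=38, 36 e⁻), Br⁻ (Z=35, 36 e⁻). Si⁴⁺ < Al³⁺ (both 10 e⁻, Z=14>13); Al³⁺ < Mg²⁺ (both 10 e⁻, Z=13>12); Mg²⁺ < Sr²⁺ (same group, period 3 vs 5); Sr²⁺ < Br⁻ (isoelectronic, higher Z=38 is smaller).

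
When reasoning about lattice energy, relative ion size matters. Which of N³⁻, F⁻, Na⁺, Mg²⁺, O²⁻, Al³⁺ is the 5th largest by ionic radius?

Mg²⁺

All of these have 10 electrons (isoelectronic). With the same electron cloud, the ion with the most protons pulls it in tightest. Nuclear charges: Al³⁺ (Z=13), Mg²⁺ (Z=12), Na⁺ (Z=11), F⁻ (Z=9), O²⁻ (Z=8), N³⁻ (Z=7). Highest Z is smallest.
That gives Al³⁺ < Mg²⁺ < Na⁺ < F⁻ < O²⁻ < N³⁻. From the largest end, number 5 is Mg²⁺.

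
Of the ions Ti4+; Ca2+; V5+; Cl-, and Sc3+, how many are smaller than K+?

These species are isoelectronic with 18 electrons. The only difference is the number of protons: V5+ (Z=23), Ti4+ (Z=22), Sc3+ (Z=21), Ca2+ (Z=20), K+ (Z=19), Cl- (Z=17). The strongest nuclear pull (V5+) gives the smallest ion.
Placing each against K+: smaller — V5+, Ti4+, Sc3+, Ca2+; larger — Cl-. Count: 4.

4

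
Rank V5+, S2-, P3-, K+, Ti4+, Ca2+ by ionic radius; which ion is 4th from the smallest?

Each ion has 18 electrons. The ranking follows nuclear charge in reverse — greater Z gives a smaller radius. V5+ (Z=23), Ti4+ (Z=22), Ca2+ (Z=20), K+ (Z=19), S2- (Z=16), P3- (Z=15).
So the order is V5+ < Ti4+ < Ca2+ < K+ < S2- < P3-; the 4th-smallest ion is K+.

K+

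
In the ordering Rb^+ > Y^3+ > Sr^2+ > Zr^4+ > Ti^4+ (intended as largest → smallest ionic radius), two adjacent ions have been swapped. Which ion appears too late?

Sr^2+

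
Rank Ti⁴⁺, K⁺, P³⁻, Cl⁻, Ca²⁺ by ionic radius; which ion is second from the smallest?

All of these have 18 electrons (isoelectronic). With the same electron cloud, the ion with the most protons pulls it in tightest. Nuclear charges: Ti⁴⁺ (Z=22), Ca²⁺ (Z=20), K⁺ (Z=19), Cl⁻ (Z=17), P³⁻ (Z=15). Highest Z is smallest.
Ordering: Ti⁴⁺ < Ca²⁺ < K⁺ < Cl⁻ < P³⁻. The second smallest is Ca²⁺.

Ca²⁺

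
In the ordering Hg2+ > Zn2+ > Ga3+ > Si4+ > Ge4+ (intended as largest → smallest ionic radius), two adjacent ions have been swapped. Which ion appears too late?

Scanning neighbour by neighbour, only Si4+/Ge4+ violates a trend: both in group 14 with the same charge; Si4+ (period 3) has the smaller radius. That makes Ge4+ the one sitting a position late relative to where it belongs.

Ge4+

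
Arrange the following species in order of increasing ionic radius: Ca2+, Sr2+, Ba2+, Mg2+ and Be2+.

Be2+ < Mg2+ < Ca2+ < Sr2+ < Ba2+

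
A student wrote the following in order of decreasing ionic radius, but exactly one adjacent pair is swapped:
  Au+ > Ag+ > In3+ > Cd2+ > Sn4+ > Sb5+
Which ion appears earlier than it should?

In3+

The pair In3+, Cd2+ is the wrong way round — In3+ and Cd2+ share 46 electrons; the higher nuclear charge on In (Z=49) contracts it more, so In3+ < Cd2+. All other adjacent pairs agree with periodic trends, so In3+ is the misplaced ion.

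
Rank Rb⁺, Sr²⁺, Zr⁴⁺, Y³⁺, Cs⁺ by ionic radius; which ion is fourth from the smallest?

Tabulating Z and e⁻: Zr⁴⁺ (Z=40, 36 e⁻), Y³⁺ (Z=39, 36 e⁻), Sr²⁺ (Z=38, 36 e⁻), Rb⁺ (Z=37, 36 e⁻), Cs⁺ (Z=55, 54 e⁻). Zr⁴⁺ < Y³⁺ (both 36 e⁻, Z=40>39); Y³⁺ < Sr²⁺ (isoelectronic, higher Z=39 is smaller); Sr²⁺ < Rb⁺ (isoelectronic, higher Z=38 is smaller); Rb⁺ < Cs⁺ (same group, 1 shell fewer).
Full ascending order: Zr⁴⁺ < Y³⁺ < Sr²⁺ < Rb⁺ < Cs⁺. Counting from the smallest, position 4 is Rb⁺.

Rb⁺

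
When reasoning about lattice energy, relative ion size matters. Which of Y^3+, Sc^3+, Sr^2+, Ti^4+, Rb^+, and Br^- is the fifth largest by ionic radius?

Electron counts and nuclear charges: Ti^4+ has 18 e⁻ (Z=22), Sc^3+ has 18 e⁻ (Z=21), Y^3+ has 36 e⁻ (Z=39), Sr^2+ has 36 e⁻ (Z=38), Rb^+ has 36 e⁻ (Z=37), Br^- has 36 e⁻ (Z=35). Ti^4+ < Sc^3+ (isoelectronic, higher Z=22 is smaller); Sc^3+ < Y^3+ (same group, period 4 vs 5); Y^3+ < Sr^2+ (isoelectronic, higher Z=39 is smaller); Sr^2+ < Rb^+ (both 36 e⁻, Z=38>37); Rb^+ < Br^- (both 36 e⁻, Z=37>35).
Ordering: Ti^4+ < Sc^3+ < Y^3+ < Sr^2+ < Rb^+ < Br^-. The fifth largest is Sc^3+.

Sc^3+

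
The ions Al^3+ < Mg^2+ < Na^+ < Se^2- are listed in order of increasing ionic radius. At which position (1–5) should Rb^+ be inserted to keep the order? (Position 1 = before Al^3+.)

Work out protons and electrons: Al^3+ (Z=13, 10 e⁻), Mg^2+ (Z=12, 10 e⁻), Na^+ (Z=11, 10 e⁻), Rb^+ (Z=37, 36 e⁻), Se^2- (Z=34, 36 e⁻). Al^3+ < Mg^2+ (isoelectronic, higher Z=13 is smaller); Mg^2+ < Na^+ (both 10 e⁻, Z=12>11); Na^+ < Rb^+ (same group, period 3 vs 5); Rb^+ < Se^2- (isoelectronic, higher Z=37 is smaller).
With Rb^+ included the full order is Al^3+ < Mg^2+ < Na^+ < Rb^+ < Se^2-, so it takes position 4.

4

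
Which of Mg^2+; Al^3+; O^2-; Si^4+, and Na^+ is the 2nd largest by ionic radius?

Na^+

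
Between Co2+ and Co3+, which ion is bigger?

For a single element, ionic radius drops as positive charge rises — Co3+ < Co2+.

Co2+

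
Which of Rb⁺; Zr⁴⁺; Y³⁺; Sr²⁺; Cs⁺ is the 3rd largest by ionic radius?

Sr²⁺

Tabulating Z and e⁻: Zr⁴⁺: 36 e⁻, Z=40, Y³⁺: 36 e⁻, Z=39, Sr²⁺: 36 e⁻, Z=38, Rb⁺: 36 e⁻, Z=37, Cs⁺: 54 e⁻, Z=55. Zr⁴⁺ < Y³⁺ (both 36 e⁻, Z=40>39); Y³⁺ < Sr²⁺ (isoelectronic, higher Z=39 is smaller); Sr²⁺ < Rb⁺ (isoelectronic, higher Z=38 is smaller); Rb⁺ < Cs⁺ (same group, period 5 vs 6).
That gives Zr⁴⁺ < Y³⁺ < Sr²⁺ < Rb⁺ < Cs⁺. From the largest end, number 3 is Sr²⁺.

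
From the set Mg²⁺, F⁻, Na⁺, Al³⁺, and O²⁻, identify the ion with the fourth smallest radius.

All of these have 10 electrons (isoelectronic). With the same electron cloud, the ion with the most protons pulls it in tightest. Nuclear charges: Al³⁺ (Z=13), Mg²⁺ (Z=12), Na⁺ (Z=11), F⁻ (Z=9), O²⁻ (Z=8). Highest Z is smallest.
Full ascending order: Al³⁺ < Mg²⁺ < Na⁺ < F⁻ < O²⁻. Counting from the smallest, position 4 is F⁻.

F⁻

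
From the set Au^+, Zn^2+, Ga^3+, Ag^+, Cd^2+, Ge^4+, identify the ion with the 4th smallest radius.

Cd^2+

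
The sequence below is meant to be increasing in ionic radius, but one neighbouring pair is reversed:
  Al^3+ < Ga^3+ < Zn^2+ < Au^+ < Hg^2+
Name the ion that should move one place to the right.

Au^+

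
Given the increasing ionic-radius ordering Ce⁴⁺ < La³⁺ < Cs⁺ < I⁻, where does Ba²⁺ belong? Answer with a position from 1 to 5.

3

All of these have 54 electrons (isoelectronic). With the same electron cloud, the ion with the most protons pulls it in tightest. Nuclear charges: Ce⁴⁺ (Z=58), La³⁺ (Z=57), Ba²⁺ (Z=56), Cs⁺ (Z=55), I⁻ (Z=53). Highest Z is smallest.
With Ba²⁺ included the full order is Ce⁴⁺ < La³⁺ < Ba²⁺ < Cs⁺ < I⁻, so it takes position 3.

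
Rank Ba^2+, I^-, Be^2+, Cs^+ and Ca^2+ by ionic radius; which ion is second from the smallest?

Ca^2+

Be^2+: 2 e⁻, Z=4, Ca^2+: 18 e⁻, Z=20, Ba^2+: 54 e⁻, Z=56, Cs^+: 54 e⁻, Z=55, I^-: 54 e⁻, Z=53. Be^2+ < Ca^2+ (same group, period 2 vs 4); Ca^2+ < Ba^2+ (same group, period 4 vs 6); Ba^2+ < Cs^+ (both 54 e⁻, Z=56>55); Cs^+ < I^- (both 54 e⁻, Z=55>53).
Ordering: Be^2+ < Ca^2+ < Ba^2+ < Cs^+ < I^-. The second smallest is Ca^2+.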